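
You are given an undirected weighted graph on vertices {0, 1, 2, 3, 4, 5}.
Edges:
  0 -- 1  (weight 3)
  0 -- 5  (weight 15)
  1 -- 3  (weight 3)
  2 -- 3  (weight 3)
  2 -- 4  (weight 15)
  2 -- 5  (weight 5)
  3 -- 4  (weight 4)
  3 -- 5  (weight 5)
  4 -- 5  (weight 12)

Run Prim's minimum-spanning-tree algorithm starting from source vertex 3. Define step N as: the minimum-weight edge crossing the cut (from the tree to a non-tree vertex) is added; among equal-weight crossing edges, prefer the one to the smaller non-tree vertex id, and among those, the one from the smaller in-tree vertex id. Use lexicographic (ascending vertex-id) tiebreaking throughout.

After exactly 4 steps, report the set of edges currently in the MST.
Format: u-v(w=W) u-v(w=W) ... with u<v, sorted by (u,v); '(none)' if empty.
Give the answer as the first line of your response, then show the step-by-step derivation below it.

0-1(w=3) 1-3(w=3) 2-3(w=3) 3-4(w=4)

step 1: add edge 1-3 (w=3); MST = {1-3(w=3)}
step 2: add edge 0-1 (w=3); MST = {0-1(w=3) 1-3(w=3)}
step 3: add edge 2-3 (w=3); MST = {0-1(w=3) 1-3(w=3) 2-3(w=3)}
step 4: add edge 3-4 (w=4); MST = {0-1(w=3) 1-3(w=3) 2-3(w=3) 3-4(w=4)}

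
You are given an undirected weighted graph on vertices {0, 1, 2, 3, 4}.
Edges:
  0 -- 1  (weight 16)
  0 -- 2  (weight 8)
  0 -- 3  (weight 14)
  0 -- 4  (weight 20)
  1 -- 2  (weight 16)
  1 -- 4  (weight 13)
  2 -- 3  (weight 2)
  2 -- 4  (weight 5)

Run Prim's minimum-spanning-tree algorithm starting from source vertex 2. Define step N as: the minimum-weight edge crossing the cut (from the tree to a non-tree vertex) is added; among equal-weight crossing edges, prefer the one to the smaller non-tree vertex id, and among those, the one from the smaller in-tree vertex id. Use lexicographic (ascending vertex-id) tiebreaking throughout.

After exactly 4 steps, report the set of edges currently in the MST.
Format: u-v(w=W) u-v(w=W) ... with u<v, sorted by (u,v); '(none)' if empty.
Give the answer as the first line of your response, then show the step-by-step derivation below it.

0-2(w=8) 1-4(w=13) 2-3(w=2) 2-4(w=5)

step 1: add edge 2-3 (w=2); MST = {2-3(w=2)}
step 2: add edge 2-4 (w=5); MST = {2-3(w=2) 2-4(w=5)}
step 3: add edge 0-2 (w=8); MST = {0-2(w=8) 2-3(w=2) 2-4(w=5)}
step 4: add edge 1-4 (w=13); MST = {0-2(w=8) 1-4(w=13) 2-3(w=2) 2-4(w=5)}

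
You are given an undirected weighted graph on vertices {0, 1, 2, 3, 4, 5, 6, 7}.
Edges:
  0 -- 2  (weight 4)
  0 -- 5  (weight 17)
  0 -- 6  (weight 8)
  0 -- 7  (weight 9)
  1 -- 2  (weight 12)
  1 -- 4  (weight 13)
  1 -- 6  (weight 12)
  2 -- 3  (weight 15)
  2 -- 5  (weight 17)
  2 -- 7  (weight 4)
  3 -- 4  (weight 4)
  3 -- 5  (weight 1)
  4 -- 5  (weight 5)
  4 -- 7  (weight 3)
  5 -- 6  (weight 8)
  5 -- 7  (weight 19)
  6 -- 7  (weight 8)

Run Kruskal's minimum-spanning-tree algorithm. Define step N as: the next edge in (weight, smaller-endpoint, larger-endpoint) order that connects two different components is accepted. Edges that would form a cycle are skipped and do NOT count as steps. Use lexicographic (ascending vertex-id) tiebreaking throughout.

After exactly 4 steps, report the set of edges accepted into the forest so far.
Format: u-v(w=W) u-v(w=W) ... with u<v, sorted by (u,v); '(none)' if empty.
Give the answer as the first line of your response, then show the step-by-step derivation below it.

0-2(w=4) 2-7(w=4) 3-5(w=1) 4-7(w=3)

step 1: add edge 3-5 (w=1); MST = {3-5(w=1)}
step 2: add edge 4-7 (w=3); MST = {3-5(w=1) 4-7(w=3)}
step 3: add edge 0-2 (w=4); MST = {0-2(w=4) 3-5(w=1) 4-7(w=3)}
step 4: add edge 2-7 (w=4); MST = {0-2(w=4) 2-7(w=4) 3-5(w=1) 4-7(w=3)}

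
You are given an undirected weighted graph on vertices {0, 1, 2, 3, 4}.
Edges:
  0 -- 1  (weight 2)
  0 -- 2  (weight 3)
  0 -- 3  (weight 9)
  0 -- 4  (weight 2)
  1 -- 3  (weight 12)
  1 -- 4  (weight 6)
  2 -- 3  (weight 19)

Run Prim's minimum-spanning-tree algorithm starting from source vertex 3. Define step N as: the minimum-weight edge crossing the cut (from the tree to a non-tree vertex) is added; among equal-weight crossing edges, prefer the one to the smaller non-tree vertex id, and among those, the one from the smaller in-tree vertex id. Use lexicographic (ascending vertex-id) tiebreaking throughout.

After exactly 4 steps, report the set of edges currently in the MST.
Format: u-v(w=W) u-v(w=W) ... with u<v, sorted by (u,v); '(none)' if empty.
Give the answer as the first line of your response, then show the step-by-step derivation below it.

0-1(w=2) 0-2(w=3) 0-3(w=9) 0-4(w=2)

step 1: add edge 0-3 (w=9); MST = {0-3(w=9)}
step 2: add edge 0-1 (w=2); MST = {0-1(w=2) 0-3(w=9)}
step 3: add edge 0-4 (w=2); MST = {0-1(w=2) 0-3(w=9) 0-4(w=2)}
step 4: add edge 0-2 (w=3); MST = {0-1(w=2) 0-2(w=3) 0-3(w=9) 0-4(w=2)}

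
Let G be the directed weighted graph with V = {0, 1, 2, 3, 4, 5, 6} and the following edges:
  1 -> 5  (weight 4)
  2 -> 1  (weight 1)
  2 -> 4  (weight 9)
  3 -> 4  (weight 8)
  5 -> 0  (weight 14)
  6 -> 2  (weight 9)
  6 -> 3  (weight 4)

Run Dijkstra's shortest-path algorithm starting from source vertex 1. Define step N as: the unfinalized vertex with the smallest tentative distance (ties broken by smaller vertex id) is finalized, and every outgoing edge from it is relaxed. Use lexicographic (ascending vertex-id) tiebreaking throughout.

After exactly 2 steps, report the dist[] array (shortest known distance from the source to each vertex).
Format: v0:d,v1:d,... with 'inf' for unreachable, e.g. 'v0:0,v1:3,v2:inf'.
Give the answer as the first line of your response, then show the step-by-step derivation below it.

v0:18,v1:0,v2:inf,v3:inf,v4:inf,v5:4,v6:inf

step 1: dist = v0:inf,v1:0,v2:inf,v3:inf,v4:inf,v5:4,v6:inf
step 2: dist = v0:18,v1:0,v2:inf,v3:inf,v4:inf,v5:4,v6:inf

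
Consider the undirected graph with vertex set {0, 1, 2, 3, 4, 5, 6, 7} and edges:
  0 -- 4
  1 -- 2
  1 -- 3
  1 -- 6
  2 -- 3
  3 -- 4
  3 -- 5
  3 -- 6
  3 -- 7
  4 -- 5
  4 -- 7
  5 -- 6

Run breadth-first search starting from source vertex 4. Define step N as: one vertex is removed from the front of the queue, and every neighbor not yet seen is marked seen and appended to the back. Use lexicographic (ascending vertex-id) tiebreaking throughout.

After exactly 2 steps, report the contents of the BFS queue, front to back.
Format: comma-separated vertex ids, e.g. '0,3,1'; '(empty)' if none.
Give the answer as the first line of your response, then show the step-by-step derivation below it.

3,5,7

step 1: dequeue 4; queue=[0,3,5,7]; order=4
step 2: dequeue 0; queue=[3,5,7]; order=4,0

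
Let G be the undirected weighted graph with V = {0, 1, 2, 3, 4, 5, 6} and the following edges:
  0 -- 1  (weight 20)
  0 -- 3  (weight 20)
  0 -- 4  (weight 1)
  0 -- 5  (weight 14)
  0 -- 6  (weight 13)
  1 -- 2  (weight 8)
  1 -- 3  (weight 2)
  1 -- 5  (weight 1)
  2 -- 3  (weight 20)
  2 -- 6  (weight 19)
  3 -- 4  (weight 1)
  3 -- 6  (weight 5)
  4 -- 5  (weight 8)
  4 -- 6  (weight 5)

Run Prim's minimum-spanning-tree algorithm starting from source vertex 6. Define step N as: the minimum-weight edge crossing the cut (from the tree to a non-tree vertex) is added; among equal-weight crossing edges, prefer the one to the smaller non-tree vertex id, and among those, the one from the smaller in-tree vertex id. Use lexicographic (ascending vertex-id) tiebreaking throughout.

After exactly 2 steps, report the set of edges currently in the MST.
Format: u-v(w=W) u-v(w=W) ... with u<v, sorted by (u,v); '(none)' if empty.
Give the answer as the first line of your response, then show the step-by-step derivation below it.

3-4(w=1) 3-6(w=5)

step 1: add edge 3-6 (w=5); MST = {3-6(w=5)}
step 2: add edge 3-4 (w=1); MST = {3-4(w=1) 3-6(w=5)}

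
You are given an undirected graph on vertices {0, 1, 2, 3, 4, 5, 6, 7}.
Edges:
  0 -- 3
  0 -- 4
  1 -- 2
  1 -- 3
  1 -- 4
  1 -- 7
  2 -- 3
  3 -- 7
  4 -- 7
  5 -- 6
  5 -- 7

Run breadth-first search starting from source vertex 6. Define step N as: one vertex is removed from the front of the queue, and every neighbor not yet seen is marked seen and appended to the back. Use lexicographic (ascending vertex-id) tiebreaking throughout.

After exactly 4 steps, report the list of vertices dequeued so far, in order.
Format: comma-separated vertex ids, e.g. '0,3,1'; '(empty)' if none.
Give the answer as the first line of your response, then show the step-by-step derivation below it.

6,5,7,1

step 1: dequeue 6; queue=[5]; order=6
step 2: dequeue 5; queue=[7]; order=6,5
step 3: dequeue 7; queue=[1,3,4]; order=6,5,7
step 4: dequeue 1; queue=[3,4,2]; order=6,5,7,1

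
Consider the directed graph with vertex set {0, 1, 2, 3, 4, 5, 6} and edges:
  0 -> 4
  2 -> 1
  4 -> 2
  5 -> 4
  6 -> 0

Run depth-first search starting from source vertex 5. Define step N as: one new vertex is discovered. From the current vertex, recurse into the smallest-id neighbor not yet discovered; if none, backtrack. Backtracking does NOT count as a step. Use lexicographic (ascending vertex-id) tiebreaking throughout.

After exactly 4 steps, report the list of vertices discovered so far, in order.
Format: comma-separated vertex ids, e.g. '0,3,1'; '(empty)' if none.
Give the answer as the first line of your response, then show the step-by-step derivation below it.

5,4,2,1

step 1: discover 5; path=5; order=5
step 2: discover 4; path=5>4; order=5,4
step 3: discover 2; path=5>4>2; order=5,4,2
step 4: discover 1; path=5>4>2>1; order=5,4,2,1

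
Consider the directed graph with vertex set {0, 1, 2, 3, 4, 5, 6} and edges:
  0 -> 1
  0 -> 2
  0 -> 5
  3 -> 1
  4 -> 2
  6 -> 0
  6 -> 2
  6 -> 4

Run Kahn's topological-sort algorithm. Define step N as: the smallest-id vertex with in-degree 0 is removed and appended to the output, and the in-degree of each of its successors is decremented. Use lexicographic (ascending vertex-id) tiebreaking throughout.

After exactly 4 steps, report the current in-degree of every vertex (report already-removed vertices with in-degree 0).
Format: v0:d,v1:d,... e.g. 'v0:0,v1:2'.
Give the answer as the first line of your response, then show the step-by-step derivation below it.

v0:0,v1:0,v2:1,v3:0,v4:0,v5:0,v6:0

step 1: output 3; order=[3]; indeg=(1,1,3,0,1,1,0)
step 2: output 6; order=[3,6]; indeg=(0,1,2,0,0,1,0)
step 3: output 0; order=[3,6,0]; indeg=(0,0,1,0,0,0,0)
step 4: output 1; order=[3,6,0,1]; indeg=(0,0,1,0,0,0,0)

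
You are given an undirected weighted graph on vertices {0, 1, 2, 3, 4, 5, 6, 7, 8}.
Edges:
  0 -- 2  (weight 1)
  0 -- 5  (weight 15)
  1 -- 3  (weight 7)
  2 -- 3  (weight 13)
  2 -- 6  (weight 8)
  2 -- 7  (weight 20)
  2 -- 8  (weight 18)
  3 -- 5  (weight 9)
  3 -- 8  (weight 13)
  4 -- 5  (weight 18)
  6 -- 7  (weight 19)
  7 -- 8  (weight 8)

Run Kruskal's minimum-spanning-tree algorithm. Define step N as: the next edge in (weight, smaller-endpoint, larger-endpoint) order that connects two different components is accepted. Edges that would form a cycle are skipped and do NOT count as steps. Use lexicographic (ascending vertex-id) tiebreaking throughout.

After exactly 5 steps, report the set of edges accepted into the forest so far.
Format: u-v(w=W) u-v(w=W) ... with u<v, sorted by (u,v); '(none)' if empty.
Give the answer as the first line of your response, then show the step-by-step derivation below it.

0-2(w=1) 1-3(w=7) 2-6(w=8) 3-5(w=9) 7-8(w=8)

step 1: add edge 0-2 (w=1); MST = {0-2(w=1)}
step 2: add edge 1-3 (w=7); MST = {0-2(w=1) 1-3(w=7)}
step 3: add edge 2-6 (w=8); MST = {0-2(w=1) 1-3(w=7) 2-6(w=8)}
step 4: add edge 7-8 (w=8); MST = {0-2(w=1) 1-3(w=7) 2-6(w=8) 7-8(w=8)}
step 5: add edge 3-5 (w=9); MST = {0-2(w=1) 1-3(w=7) 2-6(w=8) 3-5(w=9) 7-8(w=8)}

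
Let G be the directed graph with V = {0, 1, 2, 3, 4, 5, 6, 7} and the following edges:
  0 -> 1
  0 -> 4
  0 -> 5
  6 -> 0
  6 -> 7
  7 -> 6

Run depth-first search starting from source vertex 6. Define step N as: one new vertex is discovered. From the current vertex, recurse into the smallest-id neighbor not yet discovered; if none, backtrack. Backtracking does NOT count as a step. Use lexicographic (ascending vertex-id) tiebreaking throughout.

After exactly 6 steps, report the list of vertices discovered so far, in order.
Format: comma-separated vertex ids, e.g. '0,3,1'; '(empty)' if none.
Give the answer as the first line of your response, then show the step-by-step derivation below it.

6,0,1,4,5,7

step 1: discover 6; path=6; order=6
step 2: discover 0; path=6>0; order=6,0
step 3: discover 1; path=6>0>1; order=6,0,1
step 4: discover 4; path=6>0>4; order=6,0,1,4
step 5: discover 5; path=6>0>5; order=6,0,1,4,5
step 6: discover 7; path=6>7; order=6,0,1,4,5,7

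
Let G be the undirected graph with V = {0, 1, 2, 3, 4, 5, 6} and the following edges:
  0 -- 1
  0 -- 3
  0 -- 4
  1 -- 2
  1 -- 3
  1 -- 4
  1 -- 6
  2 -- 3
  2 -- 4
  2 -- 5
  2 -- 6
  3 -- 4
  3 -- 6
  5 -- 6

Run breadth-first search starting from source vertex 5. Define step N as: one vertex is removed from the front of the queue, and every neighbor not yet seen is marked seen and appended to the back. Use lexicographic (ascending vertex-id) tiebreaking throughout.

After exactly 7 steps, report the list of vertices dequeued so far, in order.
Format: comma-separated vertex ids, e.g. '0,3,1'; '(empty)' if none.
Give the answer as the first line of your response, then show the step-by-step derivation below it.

5,2,6,1,3,4,0

step 1: dequeue 5; queue=[2,6]; order=5
step 2: dequeue 2; queue=[6,1,3,4]; order=5,2
step 3: dequeue 6; queue=[1,3,4]; order=5,2,6
step 4: dequeue 1; queue=[3,4,0]; order=5,2,6,1
step 5: dequeue 3; queue=[4,0]; order=5,2,6,1,3
step 6: dequeue 4; queue=[0]; order=5,2,6,1,3,4
step 7: dequeue 0; queue=[(empty)]; order=5,2,6,1,3,4,0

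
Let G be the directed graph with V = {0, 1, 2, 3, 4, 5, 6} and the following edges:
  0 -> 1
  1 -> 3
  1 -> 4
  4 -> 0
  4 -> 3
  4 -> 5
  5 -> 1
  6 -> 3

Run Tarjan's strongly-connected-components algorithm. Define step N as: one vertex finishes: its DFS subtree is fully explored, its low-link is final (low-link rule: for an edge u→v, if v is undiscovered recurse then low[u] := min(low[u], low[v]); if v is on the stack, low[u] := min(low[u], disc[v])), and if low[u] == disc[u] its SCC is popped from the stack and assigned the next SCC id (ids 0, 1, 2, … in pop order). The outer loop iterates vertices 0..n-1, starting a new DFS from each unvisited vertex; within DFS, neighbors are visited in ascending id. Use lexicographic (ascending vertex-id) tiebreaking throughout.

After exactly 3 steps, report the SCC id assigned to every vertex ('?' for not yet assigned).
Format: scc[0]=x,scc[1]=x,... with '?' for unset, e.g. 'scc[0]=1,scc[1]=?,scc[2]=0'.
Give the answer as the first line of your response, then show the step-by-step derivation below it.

scc[0]=?,scc[1]=?,scc[2]=?,scc[3]=0,scc[4]=?,scc[5]=?,scc[6]=?

step 1: low=(low[0]=0,low[1]=1,low[2]=?,low[3]=2,low[4]=?,low[5]=?,low[6]=?); scc=(scc[0]=?,scc[1]=?,scc[2]=?,scc[3]=0,scc[4]=?,scc[5]=?,scc[6]=?)
step 2: low=(low[0]=0,low[1]=1,low[2]=?,low[3]=2,low[4]=0,low[5]=1,low[6]=?); scc=(scc[0]=?,scc[1]=?,scc[2]=?,scc[3]=0,scc[4]=?,scc[5]=?,scc[6]=?)
step 3: low=(low[0]=0,low[1]=1,low[2]=?,low[3]=2,low[4]=0,low[5]=1,low[6]=?); scc=(scc[0]=?,scc[1]=?,scc[2]=?,scc[3]=0,scc[4]=?,scc[5]=?,scc[6]=?)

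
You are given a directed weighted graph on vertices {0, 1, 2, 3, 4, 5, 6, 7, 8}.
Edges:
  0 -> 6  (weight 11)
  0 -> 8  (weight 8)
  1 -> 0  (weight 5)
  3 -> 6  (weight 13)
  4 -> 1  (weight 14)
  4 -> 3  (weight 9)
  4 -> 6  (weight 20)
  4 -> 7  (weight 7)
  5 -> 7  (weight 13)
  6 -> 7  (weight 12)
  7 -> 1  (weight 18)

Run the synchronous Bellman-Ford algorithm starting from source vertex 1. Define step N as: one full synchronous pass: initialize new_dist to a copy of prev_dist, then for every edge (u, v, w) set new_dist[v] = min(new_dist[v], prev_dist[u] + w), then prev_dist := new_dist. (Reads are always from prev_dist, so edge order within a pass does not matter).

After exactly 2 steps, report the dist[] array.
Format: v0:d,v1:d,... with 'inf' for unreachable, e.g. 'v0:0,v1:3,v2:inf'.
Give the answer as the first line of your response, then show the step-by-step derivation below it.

v0:5,v1:0,v2:inf,v3:inf,v4:inf,v5:inf,v6:16,v7:inf,v8:13

step 1: dist = v0:5,v1:0,v2:inf,v3:inf,v4:inf,v5:inf,v6:inf,v7:inf,v8:inf
step 2: dist = v0:5,v1:0,v2:inf,v3:inf,v4:inf,v5:inf,v6:16,v7:inf,v8:13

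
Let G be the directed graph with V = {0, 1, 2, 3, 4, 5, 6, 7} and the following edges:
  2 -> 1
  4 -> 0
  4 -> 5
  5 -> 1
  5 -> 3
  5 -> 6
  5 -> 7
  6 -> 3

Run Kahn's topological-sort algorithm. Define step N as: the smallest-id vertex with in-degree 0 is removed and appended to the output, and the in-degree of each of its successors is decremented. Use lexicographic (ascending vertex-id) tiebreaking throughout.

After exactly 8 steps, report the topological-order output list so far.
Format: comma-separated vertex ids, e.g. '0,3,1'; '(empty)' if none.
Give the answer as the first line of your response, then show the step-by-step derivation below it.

2,4,0,5,1,6,3,7

step 1: output 2; order=[2]; indeg=(1,1,0,2,0,1,1,1)
step 2: output 4; order=[2,4]; indeg=(0,1,0,2,0,0,1,1)
step 3: output 0; order=[2,4,0]; indeg=(0,1,0,2,0,0,1,1)
step 4: output 5; order=[2,4,0,5]; indeg=(0,0,0,1,0,0,0,0)
step 5: output 1; order=[2,4,0,5,1]; indeg=(0,0,0,1,0,0,0,0)
step 6: output 6; order=[2,4,0,5,1,6]; indeg=(0,0,0,0,0,0,0,0)
step 7: output 3; order=[2,4,0,5,1,6,3]; indeg=(0,0,0,0,0,0,0,0)
step 8: output 7; order=[2,4,0,5,1,6,3,7]; indeg=(0,0,0,0,0,0,0,0)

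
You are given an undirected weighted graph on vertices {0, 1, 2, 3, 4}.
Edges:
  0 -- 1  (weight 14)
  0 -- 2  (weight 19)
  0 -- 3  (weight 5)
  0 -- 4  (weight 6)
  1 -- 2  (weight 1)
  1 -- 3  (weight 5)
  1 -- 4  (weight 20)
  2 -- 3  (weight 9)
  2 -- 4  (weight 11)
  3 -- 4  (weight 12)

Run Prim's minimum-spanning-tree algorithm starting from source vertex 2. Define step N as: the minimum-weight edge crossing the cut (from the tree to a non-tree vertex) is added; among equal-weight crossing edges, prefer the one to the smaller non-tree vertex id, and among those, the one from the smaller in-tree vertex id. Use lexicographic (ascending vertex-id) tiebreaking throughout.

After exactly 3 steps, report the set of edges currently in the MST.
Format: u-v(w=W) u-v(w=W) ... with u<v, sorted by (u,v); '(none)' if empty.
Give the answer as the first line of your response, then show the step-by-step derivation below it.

0-3(w=5) 1-2(w=1) 1-3(w=5)

step 1: add edge 1-2 (w=1); MST = {1-2(w=1)}
step 2: add edge 1-3 (w=5); MST = {1-2(w=1) 1-3(w=5)}
step 3: add edge 0-3 (w=5); MST = {0-3(w=5) 1-2(w=1) 1-3(w=5)}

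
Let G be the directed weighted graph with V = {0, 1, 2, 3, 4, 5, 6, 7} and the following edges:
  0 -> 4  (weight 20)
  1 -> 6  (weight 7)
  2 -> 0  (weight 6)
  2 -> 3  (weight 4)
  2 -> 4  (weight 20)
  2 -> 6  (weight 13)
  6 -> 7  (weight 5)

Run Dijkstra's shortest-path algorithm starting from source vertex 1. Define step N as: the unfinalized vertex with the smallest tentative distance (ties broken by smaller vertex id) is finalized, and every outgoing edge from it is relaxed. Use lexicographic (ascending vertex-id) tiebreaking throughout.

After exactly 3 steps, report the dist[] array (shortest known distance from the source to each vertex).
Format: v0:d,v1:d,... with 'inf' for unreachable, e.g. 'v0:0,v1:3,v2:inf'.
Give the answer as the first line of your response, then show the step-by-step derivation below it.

v0:inf,v1:0,v2:inf,v3:inf,v4:inf,v5:inf,v6:7,v7:12

step 1: dist = v0:inf,v1:0,v2:inf,v3:inf,v4:inf,v5:inf,v6:7,v7:inf
step 2: dist = v0:inf,v1:0,v2:inf,v3:inf,v4:inf,v5:inf,v6:7,v7:12
step 3: dist = v0:inf,v1:0,v2:inf,v3:inf,v4:inf,v5:inf,v6:7,v7:12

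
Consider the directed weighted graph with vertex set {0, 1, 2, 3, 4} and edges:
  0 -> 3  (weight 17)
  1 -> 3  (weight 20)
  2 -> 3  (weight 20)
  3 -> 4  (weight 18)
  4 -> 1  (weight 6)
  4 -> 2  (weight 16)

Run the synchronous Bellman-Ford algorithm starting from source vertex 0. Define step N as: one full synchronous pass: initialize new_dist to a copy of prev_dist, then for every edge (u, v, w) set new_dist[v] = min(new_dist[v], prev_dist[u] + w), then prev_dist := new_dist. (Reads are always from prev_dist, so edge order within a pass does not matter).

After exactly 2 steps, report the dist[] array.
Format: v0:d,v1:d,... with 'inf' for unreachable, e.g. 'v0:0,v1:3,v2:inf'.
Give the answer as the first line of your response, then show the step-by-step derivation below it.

v0:0,v1:inf,v2:inf,v3:17,v4:35

step 1: dist = v0:0,v1:inf,v2:inf,v3:17,v4:inf
step 2: dist = v0:0,v1:inf,v2:inf,v3:17,v4:35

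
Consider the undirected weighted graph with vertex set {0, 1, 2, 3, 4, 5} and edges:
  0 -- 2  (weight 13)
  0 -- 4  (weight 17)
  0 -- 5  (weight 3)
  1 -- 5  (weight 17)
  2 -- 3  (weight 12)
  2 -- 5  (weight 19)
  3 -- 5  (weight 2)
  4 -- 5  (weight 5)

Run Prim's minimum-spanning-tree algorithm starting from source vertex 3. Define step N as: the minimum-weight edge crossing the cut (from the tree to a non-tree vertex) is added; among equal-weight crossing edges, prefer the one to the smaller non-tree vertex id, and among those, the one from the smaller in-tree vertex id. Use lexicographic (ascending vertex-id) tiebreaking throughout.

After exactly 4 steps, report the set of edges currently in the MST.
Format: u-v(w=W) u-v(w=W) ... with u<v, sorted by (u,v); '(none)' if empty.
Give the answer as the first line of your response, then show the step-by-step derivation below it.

0-5(w=3) 2-3(w=12) 3-5(w=2) 4-5(w=5)

step 1: add edge 3-5 (w=2); MST = {3-5(w=2)}
step 2: add edge 0-5 (w=3); MST = {0-5(w=3) 3-5(w=2)}
step 3: add edge 4-5 (w=5); MST = {0-5(w=3) 3-5(w=2) 4-5(w=5)}
step 4: add edge 2-3 (w=12); MST = {0-5(w=3) 2-3(w=12) 3-5(w=2) 4-5(w=5)}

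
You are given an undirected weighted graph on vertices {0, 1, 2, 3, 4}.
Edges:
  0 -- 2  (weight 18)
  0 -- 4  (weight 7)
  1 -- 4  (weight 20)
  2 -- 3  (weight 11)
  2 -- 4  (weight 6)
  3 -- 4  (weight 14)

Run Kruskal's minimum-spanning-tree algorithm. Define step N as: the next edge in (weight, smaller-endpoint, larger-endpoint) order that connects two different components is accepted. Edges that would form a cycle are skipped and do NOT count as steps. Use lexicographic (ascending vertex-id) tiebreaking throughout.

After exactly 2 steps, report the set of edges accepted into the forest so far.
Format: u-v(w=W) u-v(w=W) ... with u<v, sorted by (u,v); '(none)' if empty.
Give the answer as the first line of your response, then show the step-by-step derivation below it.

0-4(w=7) 2-4(w=6)

step 1: add edge 2-4 (w=6); MST = {2-4(w=6)}
step 2: add edge 0-4 (w=7); MST = {0-4(w=7) 2-4(w=6)}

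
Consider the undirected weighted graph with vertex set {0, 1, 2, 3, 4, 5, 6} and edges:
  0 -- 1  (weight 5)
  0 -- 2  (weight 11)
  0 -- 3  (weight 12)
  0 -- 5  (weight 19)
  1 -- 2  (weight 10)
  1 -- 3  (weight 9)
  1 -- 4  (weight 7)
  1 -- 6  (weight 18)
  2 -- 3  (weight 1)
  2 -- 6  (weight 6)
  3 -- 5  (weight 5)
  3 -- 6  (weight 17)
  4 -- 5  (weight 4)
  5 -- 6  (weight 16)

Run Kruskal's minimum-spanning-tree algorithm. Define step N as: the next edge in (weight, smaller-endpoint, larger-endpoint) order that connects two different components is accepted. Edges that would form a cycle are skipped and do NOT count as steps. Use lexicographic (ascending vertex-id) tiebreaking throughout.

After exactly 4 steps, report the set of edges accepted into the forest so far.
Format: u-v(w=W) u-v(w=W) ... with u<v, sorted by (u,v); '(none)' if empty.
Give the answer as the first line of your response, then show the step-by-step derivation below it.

0-1(w=5) 2-3(w=1) 3-5(w=5) 4-5(w=4)

step 1: add edge 2-3 (w=1); MST = {2-3(w=1)}
step 2: add edge 4-5 (w=4); MST = {2-3(w=1) 4-5(w=4)}
step 3: add edge 0-1 (w=5); MST = {0-1(w=5) 2-3(w=1) 4-5(w=4)}
step 4: add edge 3-5 (w=5); MST = {0-1(w=5) 2-3(w=1) 3-5(w=5) 4-5(w=4)}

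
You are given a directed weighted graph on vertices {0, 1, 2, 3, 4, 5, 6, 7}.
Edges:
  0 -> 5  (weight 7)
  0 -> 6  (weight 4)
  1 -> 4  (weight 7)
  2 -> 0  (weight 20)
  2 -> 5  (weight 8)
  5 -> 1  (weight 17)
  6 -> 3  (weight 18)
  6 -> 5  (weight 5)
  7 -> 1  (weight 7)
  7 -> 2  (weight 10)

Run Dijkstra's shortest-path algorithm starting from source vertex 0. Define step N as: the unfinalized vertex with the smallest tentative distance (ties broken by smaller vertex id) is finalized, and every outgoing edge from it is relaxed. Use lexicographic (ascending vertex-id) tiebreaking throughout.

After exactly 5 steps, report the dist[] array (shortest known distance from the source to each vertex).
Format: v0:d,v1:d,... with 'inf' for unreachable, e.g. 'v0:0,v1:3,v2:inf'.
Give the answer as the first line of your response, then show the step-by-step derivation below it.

v0:0,v1:24,v2:inf,v3:22,v4:31,v5:7,v6:4,v7:inf

step 1: dist = v0:0,v1:inf,v2:inf,v3:inf,v4:inf,v5:7,v6:4,v7:inf
step 2: dist = v0:0,v1:inf,v2:inf,v3:22,v4:inf,v5:7,v6:4,v7:inf
step 3: dist = v0:0,v1:24,v2:inf,v3:22,v4:inf,v5:7,v6:4,v7:inf
step 4: dist = v0:0,v1:24,v2:inf,v3:22,v4:inf,v5:7,v6:4,v7:inf
step 5: dist = v0:0,v1:24,v2:inf,v3:22,v4:31,v5:7,v6:4,v7:inf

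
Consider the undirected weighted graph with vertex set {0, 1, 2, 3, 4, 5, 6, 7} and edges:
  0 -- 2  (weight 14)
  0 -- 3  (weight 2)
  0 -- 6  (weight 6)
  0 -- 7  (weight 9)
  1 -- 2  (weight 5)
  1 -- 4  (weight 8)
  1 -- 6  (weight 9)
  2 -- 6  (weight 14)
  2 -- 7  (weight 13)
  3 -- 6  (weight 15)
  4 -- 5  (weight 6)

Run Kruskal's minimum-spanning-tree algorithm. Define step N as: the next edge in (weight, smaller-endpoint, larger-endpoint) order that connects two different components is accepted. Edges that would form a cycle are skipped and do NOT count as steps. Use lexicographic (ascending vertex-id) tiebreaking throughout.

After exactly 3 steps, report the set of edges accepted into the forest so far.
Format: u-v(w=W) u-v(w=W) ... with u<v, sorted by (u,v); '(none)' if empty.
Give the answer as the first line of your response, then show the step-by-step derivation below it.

0-3(w=2) 0-6(w=6) 1-2(w=5)

step 1: add edge 0-3 (w=2); MST = {0-3(w=2)}
step 2: add edge 1-2 (w=5); MST = {0-3(w=2) 1-2(w=5)}
step 3: add edge 0-6 (w=6); MST = {0-3(w=2) 0-6(w=6) 1-2(w=5)}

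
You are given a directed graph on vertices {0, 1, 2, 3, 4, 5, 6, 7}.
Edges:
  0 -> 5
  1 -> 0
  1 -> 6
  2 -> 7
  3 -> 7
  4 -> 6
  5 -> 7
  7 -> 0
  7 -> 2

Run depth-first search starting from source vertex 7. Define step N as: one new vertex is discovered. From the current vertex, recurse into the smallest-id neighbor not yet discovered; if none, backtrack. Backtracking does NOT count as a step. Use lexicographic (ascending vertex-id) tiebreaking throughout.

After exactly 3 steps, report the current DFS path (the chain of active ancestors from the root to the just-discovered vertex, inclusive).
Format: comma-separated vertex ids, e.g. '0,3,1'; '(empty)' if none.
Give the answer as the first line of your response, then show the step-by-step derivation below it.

7,0,5

step 1: discover 7; path=7; order=7
step 2: discover 0; path=7>0; order=7,0
step 3: discover 5; path=7>0>5; order=7,0,5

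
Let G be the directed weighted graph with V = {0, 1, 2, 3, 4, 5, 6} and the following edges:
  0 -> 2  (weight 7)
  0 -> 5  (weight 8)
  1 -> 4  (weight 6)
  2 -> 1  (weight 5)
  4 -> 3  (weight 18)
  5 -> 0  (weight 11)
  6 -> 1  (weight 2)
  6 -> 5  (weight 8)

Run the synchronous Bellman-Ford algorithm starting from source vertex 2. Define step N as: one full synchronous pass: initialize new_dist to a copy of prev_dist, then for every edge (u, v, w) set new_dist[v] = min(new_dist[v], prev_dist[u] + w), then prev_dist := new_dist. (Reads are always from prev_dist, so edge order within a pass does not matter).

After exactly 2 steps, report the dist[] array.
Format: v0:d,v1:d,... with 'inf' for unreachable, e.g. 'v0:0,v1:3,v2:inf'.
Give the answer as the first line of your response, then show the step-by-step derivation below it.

v0:inf,v1:5,v2:0,v3:inf,v4:11,v5:inf,v6:inf

step 1: dist = v0:inf,v1:5,v2:0,v3:inf,v4:inf,v5:inf,v6:inf
step 2: dist = v0:inf,v1:5,v2:0,v3:inf,v4:11,v5:inf,v6:inf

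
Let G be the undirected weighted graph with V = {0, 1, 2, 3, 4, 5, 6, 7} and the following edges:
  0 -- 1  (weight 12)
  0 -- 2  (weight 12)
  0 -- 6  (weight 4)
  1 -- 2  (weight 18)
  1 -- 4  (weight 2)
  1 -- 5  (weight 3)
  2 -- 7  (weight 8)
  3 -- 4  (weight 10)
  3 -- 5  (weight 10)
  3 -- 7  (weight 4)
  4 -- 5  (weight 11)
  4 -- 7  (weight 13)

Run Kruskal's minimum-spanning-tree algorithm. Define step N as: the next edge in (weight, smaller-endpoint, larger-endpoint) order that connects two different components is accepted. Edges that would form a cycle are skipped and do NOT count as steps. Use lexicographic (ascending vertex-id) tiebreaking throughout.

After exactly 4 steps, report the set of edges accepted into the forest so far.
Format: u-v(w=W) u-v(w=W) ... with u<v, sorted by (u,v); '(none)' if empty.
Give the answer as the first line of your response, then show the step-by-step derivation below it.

0-6(w=4) 1-4(w=2) 1-5(w=3) 3-7(w=4)

step 1: add edge 1-4 (w=2); MST = {1-4(w=2)}
step 2: add edge 1-5 (w=3); MST = {1-4(w=2) 1-5(w=3)}
step 3: add edge 0-6 (w=4); MST = {0-6(w=4) 1-4(w=2) 1-5(w=3)}
step 4: add edge 3-7 (w=4); MST = {0-6(w=4) 1-4(w=2) 1-5(w=3) 3-7(w=4)}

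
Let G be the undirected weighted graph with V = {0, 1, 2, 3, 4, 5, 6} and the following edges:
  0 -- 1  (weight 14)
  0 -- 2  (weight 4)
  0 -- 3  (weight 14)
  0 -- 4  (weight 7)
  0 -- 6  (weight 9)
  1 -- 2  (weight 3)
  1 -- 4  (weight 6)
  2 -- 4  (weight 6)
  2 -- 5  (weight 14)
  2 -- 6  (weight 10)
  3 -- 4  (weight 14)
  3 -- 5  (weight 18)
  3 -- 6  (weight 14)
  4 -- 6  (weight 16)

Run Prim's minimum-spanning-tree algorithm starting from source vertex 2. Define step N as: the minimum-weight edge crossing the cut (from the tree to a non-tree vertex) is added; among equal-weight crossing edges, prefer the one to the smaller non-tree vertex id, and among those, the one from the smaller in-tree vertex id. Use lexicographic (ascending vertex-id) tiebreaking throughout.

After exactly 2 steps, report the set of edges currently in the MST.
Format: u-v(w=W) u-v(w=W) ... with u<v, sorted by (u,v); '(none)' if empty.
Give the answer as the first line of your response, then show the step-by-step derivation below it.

0-2(w=4) 1-2(w=3)

step 1: add edge 1-2 (w=3); MST = {1-2(w=3)}
step 2: add edge 0-2 (w=4); MST = {0-2(w=4) 1-2(w=3)}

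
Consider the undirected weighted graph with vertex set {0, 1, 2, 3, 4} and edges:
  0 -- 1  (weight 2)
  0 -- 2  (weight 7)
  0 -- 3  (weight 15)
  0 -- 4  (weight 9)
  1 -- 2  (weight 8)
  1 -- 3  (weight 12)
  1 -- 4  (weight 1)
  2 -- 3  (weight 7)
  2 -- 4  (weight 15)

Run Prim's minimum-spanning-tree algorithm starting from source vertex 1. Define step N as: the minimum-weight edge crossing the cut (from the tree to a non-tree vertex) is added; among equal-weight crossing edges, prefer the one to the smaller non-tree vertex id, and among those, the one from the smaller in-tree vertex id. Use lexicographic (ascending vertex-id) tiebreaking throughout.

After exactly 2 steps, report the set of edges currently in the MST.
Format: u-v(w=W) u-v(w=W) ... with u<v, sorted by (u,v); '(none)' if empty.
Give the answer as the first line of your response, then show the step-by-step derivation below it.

0-1(w=2) 1-4(w=1)

step 1: add edge 1-4 (w=1); MST = {1-4(w=1)}
step 2: add edge 0-1 (w=2); MST = {0-1(w=2) 1-4(w=1)}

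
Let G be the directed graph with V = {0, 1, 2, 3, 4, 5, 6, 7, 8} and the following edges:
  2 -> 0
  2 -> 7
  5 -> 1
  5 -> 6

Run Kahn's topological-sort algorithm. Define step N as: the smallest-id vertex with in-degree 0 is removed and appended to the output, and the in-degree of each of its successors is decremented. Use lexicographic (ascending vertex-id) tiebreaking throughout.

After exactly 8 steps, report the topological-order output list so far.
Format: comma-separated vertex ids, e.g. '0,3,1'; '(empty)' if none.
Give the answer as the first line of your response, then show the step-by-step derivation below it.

2,0,3,4,5,1,6,7

step 1: output 2; order=[2]; indeg=(0,1,0,0,0,0,1,0,0)
step 2: output 0; order=[2,0]; indeg=(0,1,0,0,0,0,1,0,0)
step 3: output 3; order=[2,0,3]; indeg=(0,1,0,0,0,0,1,0,0)
step 4: output 4; order=[2,0,3,4]; indeg=(0,1,0,0,0,0,1,0,0)
step 5: output 5; order=[2,0,3,4,5]; indeg=(0,0,0,0,0,0,0,0,0)
step 6: output 1; order=[2,0,3,4,5,1]; indeg=(0,0,0,0,0,0,0,0,0)
step 7: output 6; order=[2,0,3,4,5,1,6]; indeg=(0,0,0,0,0,0,0,0,0)
step 8: output 7; order=[2,0,3,4,5,1,6,7]; indeg=(0,0,0,0,0,0,0,0,0)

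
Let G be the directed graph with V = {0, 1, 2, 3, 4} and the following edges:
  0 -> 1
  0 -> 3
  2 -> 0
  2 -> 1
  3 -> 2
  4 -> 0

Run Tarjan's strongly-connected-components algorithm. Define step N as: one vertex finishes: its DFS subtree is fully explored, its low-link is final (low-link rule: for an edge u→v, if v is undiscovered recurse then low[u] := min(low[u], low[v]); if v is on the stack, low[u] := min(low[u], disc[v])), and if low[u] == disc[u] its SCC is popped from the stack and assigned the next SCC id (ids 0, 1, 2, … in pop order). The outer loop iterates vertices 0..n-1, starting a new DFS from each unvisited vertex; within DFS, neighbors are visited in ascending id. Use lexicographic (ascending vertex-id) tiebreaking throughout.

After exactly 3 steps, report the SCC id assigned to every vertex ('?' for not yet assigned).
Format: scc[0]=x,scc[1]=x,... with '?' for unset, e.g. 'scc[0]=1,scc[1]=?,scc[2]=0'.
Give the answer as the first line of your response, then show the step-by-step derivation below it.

scc[0]=?,scc[1]=0,scc[2]=?,scc[3]=?,scc[4]=?

step 1: low=(low[0]=0,low[1]=1,low[2]=?,low[3]=?,low[4]=?); scc=(scc[0]=?,scc[1]=0,scc[2]=?,scc[3]=?,scc[4]=?)
step 2: low=(low[0]=0,low[1]=1,low[2]=0,low[3]=2,low[4]=?); scc=(scc[0]=?,scc[1]=0,scc[2]=?,scc[3]=?,scc[4]=?)
step 3: low=(low[0]=0,low[1]=1,low[2]=0,low[3]=0,low[4]=?); scc=(scc[0]=?,scc[1]=0,scc[2]=?,scc[3]=?,scc[4]=?)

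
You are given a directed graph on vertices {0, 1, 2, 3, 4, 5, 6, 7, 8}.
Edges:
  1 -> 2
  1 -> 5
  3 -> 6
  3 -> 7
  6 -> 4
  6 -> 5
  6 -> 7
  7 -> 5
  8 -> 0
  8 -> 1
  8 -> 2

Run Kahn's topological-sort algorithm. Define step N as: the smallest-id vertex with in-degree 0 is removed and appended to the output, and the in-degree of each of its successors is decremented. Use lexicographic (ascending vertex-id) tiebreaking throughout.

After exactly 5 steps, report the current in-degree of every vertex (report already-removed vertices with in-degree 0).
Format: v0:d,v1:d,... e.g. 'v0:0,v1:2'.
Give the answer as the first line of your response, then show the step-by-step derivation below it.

v0:0,v1:0,v2:1,v3:0,v4:0,v5:1,v6:0,v7:0,v8:0

step 1: output 3; order=[3]; indeg=(1,1,2,0,1,3,0,1,0)
step 2: output 6; order=[3,6]; indeg=(1,1,2,0,0,2,0,0,0)
step 3: output 4; order=[3,6,4]; indeg=(1,1,2,0,0,2,0,0,0)
step 4: output 7; order=[3,6,4,7]; indeg=(1,1,2,0,0,1,0,0,0)
step 5: output 8; order=[3,6,4,7,8]; indeg=(0,0,1,0,0,1,0,0,0)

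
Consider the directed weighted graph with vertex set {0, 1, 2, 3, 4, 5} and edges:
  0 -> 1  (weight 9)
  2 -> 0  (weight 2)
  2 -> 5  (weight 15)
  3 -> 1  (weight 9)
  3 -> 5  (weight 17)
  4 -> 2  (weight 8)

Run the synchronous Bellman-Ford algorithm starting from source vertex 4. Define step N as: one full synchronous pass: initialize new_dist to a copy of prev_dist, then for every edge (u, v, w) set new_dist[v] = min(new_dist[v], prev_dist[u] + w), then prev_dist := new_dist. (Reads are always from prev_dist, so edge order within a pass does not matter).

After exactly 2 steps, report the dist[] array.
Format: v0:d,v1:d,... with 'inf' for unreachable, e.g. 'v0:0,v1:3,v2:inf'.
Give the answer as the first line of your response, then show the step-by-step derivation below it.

v0:10,v1:inf,v2:8,v3:inf,v4:0,v5:23

step 1: dist = v0:inf,v1:inf,v2:8,v3:inf,v4:0,v5:inf
step 2: dist = v0:10,v1:inf,v2:8,v3:inf,v4:0,v5:23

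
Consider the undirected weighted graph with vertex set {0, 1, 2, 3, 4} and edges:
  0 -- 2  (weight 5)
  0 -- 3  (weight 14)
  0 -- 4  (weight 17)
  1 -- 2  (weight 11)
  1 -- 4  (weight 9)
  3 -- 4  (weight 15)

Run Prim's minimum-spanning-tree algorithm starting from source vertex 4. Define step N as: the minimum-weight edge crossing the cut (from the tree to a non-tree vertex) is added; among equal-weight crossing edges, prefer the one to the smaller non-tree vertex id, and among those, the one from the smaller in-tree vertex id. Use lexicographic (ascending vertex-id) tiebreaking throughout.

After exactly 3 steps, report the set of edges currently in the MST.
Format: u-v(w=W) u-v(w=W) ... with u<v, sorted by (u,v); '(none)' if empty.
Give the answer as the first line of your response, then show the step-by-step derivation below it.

0-2(w=5) 1-2(w=11) 1-4(w=9)

step 1: add edge 1-4 (w=9); MST = {1-4(w=9)}
step 2: add edge 1-2 (w=11); MST = {1-2(w=11) 1-4(w=9)}
step 3: add edge 0-2 (w=5); MST = {0-2(w=5) 1-2(w=11) 1-4(w=9)}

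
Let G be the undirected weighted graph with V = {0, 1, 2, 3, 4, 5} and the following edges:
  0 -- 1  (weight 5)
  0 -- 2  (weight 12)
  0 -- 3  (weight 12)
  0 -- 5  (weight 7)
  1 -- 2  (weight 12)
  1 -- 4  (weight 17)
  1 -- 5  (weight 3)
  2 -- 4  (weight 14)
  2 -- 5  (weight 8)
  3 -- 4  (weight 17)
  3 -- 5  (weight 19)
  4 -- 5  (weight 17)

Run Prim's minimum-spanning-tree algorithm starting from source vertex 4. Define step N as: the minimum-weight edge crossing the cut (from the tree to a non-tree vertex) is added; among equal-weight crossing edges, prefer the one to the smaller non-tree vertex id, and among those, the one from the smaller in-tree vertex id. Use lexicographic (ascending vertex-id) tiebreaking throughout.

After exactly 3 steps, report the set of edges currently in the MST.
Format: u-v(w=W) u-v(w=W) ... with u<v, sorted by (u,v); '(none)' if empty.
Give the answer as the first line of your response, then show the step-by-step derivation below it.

1-5(w=3) 2-4(w=14) 2-5(w=8)

step 1: add edge 2-4 (w=14); MST = {2-4(w=14)}
step 2: add edge 2-5 (w=8); MST = {2-4(w=14) 2-5(w=8)}
step 3: add edge 1-5 (w=3); MST = {1-5(w=3) 2-4(w=14) 2-5(w=8)}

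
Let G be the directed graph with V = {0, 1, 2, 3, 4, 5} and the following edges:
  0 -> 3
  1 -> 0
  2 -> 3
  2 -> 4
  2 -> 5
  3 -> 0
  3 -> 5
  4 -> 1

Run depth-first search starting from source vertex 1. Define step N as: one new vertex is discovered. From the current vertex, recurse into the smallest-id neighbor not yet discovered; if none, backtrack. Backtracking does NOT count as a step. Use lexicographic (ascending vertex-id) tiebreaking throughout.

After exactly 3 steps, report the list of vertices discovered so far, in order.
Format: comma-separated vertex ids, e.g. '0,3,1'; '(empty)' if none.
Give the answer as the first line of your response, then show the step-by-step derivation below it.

1,0,3

step 1: discover 1; path=1; order=1
step 2: discover 0; path=1>0; order=1,0
step 3: discover 3; path=1>0>3; order=1,0,3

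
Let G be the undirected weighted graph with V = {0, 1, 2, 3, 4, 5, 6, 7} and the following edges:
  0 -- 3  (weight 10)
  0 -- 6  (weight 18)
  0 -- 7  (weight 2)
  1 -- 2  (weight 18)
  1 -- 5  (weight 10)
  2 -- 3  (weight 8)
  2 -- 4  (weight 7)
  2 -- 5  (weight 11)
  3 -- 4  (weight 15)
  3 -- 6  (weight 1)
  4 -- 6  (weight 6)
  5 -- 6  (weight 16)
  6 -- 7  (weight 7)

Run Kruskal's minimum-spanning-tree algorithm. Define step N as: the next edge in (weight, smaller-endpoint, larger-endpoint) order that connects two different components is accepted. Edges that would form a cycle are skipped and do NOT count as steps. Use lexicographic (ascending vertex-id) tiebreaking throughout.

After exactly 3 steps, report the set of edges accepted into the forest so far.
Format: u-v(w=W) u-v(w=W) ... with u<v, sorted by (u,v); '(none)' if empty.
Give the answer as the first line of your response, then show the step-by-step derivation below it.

0-7(w=2) 3-6(w=1) 4-6(w=6)

step 1: add edge 3-6 (w=1); MST = {3-6(w=1)}
step 2: add edge 0-7 (w=2); MST = {0-7(w=2) 3-6(w=1)}
step 3: add edge 4-6 (w=6); MST = {0-7(w=2) 3-6(w=1) 4-6(w=6)}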